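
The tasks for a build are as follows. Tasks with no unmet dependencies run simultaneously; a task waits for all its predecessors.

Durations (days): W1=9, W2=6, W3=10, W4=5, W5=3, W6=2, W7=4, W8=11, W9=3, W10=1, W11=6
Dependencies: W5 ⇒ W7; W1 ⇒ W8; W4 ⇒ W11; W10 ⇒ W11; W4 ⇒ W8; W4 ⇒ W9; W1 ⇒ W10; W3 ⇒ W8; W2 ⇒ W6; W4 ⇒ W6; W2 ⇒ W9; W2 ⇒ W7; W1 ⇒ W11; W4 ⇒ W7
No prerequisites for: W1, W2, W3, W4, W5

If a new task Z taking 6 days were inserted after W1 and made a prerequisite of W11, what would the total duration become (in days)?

Originally the build takes 21 days.
With Z inserted, W11 now waits for max(W4, W10, W1, Z).
New critical path: W1→Z→W11 = 9+6+6 = 21 ⇒ 21 days.

21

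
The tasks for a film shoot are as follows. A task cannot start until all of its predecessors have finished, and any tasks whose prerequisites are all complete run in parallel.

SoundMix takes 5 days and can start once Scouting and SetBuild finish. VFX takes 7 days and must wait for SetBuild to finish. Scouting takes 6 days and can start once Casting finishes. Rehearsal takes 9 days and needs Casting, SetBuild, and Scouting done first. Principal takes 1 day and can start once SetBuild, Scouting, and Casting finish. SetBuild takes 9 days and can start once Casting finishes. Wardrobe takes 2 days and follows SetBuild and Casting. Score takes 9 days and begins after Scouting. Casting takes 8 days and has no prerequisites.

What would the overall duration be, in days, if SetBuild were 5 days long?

23

Critical path before the change: Casting→SetBuild→Rehearsal = 8+9+9 = 26 giving 26 days.
SetBuild lies on that path, so at 5 days the path becomes 22 days.
Now Casting→Scouting→Rehearsal = 8+6+9 = 23 is longest, so the finish becomes 23 days.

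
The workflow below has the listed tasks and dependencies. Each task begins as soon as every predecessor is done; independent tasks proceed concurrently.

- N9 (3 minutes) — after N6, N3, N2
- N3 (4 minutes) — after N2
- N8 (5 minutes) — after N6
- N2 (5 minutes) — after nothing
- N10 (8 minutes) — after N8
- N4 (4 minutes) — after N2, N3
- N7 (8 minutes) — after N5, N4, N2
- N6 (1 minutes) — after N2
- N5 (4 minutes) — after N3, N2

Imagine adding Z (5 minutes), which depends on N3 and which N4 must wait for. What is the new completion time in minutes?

Originally the plan takes 21 minutes.
With Z inserted, N4 now waits for max(N2, N3, Z).
New critical path: N2→N3→Z→N4→N7 = 5+4+5+4+8 = 26 ⇒ 26 minutes.

26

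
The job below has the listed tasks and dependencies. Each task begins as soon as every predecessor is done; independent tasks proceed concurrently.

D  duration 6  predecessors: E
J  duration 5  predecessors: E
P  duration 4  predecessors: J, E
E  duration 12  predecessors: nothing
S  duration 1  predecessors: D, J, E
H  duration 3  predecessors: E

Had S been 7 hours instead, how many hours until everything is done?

25

The binding path is E→J→P = 12+5+4 = 21; finish at 21 hours.
S has 2 hours of float (longest path through it is 19).
The binding chain switches to E→D→S = 12+6+7 = 25; finish 25 hours.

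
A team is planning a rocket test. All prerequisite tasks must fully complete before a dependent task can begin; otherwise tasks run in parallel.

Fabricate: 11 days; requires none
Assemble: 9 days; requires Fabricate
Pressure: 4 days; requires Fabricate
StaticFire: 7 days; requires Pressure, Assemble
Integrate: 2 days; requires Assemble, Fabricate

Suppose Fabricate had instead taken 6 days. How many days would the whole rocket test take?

22

Baseline: Fabricate→Assemble→StaticFire = 11+9+7 = 27 → 27 days.
Since Fabricate is critical, the -5 change carries straight to that chain (now 22 days).
The critical path is still Fabricate→Assemble→StaticFire; finish is now 22 days.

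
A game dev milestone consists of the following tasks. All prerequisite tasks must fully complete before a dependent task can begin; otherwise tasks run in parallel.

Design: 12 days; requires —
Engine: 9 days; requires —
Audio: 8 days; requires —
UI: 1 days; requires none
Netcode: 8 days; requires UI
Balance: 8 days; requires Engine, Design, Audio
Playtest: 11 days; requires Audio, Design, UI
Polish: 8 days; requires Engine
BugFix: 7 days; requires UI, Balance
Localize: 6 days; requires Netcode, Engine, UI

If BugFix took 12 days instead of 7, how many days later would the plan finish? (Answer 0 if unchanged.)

Critical path before the change: Design→Balance→BugFix = 12+8+7 = 27 giving 27 days.
BugFix lies on that path, so at 12 days the path becomes 32 days.
That remains the longest chain; total 32 days.
Change in finish: 32 − 27 = +5 days.

5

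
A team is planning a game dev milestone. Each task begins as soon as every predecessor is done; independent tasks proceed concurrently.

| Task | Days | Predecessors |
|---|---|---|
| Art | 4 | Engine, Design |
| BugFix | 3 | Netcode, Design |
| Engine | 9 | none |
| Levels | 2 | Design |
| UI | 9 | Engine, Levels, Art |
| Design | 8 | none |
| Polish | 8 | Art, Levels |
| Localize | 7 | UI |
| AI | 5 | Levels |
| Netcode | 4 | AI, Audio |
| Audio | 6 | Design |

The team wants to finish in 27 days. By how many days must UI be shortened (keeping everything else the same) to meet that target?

Current finish: 29 days; target: 27.
UI is on every critical path, so each day cut from UI cuts the finish by one (this holds down to a finish of 22).
Need 29 − 27 = 2 days off UI → UI becomes 7 days, finish becomes 27.

2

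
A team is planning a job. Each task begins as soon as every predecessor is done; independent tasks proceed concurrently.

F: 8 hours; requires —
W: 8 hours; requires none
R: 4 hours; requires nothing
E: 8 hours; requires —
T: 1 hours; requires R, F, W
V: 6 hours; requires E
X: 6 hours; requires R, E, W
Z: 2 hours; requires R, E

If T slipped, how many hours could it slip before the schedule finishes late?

The longest chain is W→X = 8+6 = 14; overall finish 14 hours.
Longest path through T: 9 hours (earliest finish 9, latest finish 14).
So T can slip 14 − 9 = 5 hours.

5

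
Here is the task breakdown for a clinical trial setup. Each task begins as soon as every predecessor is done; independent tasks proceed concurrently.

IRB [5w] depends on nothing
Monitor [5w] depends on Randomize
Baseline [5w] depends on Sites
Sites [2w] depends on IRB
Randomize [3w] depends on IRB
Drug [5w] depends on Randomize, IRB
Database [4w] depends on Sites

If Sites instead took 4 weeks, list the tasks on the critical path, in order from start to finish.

The binding path is IRB→Randomize→Drug = 5+3+5 = 13; finish at 13 weeks.
Sites is off the critical path — its longest chain is 12 weeks, giving 1 of slack.
New critical path: IRB→Sites→Baseline = 5+4+5 = 14 ⇒ 14 weeks.

IRB, Sites, Baseline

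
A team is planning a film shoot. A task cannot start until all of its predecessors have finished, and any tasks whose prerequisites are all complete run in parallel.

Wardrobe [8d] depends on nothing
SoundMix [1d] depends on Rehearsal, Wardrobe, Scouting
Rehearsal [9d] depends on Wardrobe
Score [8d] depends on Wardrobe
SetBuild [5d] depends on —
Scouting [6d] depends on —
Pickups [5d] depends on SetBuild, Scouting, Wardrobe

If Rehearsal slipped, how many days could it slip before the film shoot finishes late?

0

The longest chain is Wardrobe→Rehearsal→SoundMix = 8+9+1 = 18; overall finish 18 days.
Longest path through Rehearsal: 18 days (earliest finish 17, latest finish 17).
So Rehearsal can slip 17 − 17 = 0 days.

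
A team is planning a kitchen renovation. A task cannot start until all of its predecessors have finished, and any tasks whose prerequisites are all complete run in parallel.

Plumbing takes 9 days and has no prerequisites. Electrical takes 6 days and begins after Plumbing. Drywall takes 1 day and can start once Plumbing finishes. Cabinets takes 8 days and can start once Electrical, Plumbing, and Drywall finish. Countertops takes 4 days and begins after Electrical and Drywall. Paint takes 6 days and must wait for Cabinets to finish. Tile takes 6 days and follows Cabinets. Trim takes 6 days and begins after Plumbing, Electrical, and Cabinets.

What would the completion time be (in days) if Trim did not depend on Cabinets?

Original critical path: Plumbing→Electrical→Cabinets→Paint = 9+6+8+6 = 29 ⇒ 29 days.
Without Cabinets→Trim, Trim's earliest start moves from 23 to 15.
The longest chain is now Plumbing→Electrical→Cabinets→Paint = 9+6+8+6 = 29, so the project takes 29 days.

29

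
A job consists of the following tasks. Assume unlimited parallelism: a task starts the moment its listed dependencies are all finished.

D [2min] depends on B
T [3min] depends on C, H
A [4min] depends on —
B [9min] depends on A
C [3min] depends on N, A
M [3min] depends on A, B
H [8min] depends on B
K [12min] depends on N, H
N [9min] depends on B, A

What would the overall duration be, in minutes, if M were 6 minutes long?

Actual critical path: A→B→N→K = 4+9+9+12 = 34 ⇒ 34 minutes.
The longest path through M is only 16 minutes, so M has float 18.
That remains the longest chain; total 34 minutes.

34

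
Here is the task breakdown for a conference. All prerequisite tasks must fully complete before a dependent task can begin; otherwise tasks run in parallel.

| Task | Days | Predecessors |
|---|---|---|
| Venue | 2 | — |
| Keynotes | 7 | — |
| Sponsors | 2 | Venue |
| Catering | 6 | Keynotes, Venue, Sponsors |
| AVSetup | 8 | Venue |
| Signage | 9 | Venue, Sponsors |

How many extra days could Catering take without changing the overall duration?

0

Critical path: Venue→Sponsors→Signage = 2+2+9 = 13, so the finish is 13 days.
Longest path through Catering: 13 days (earliest finish 13, latest finish 13).
So Catering can slip 13 − 13 = 0 days.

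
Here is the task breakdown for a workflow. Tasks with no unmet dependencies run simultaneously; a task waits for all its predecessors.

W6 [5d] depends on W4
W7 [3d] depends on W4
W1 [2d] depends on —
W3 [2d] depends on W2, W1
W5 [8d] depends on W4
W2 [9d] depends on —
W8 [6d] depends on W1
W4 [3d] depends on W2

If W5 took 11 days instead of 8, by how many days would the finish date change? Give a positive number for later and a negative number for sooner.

3

Actual critical path: W2→W4→W5 = 9+3+8 = 20 ⇒ 20 days.
Since W5 is critical, the +3 change carries straight to that chain (now 23 days).
The critical path is still W2→W4→W5; finish is now 23 days.
Change in finish: 23 − 20 = +3 days.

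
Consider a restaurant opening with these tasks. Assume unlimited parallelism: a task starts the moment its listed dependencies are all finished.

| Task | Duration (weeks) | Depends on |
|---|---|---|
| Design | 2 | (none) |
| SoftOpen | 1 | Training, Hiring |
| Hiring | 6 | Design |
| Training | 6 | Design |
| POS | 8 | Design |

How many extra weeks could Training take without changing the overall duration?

1

The longest chain is Design→POS = 2+8 = 10; overall finish 10 weeks.
Longest path through Training: 9 weeks (earliest finish 8, latest finish 9).
Float = 10 − 9 = 1.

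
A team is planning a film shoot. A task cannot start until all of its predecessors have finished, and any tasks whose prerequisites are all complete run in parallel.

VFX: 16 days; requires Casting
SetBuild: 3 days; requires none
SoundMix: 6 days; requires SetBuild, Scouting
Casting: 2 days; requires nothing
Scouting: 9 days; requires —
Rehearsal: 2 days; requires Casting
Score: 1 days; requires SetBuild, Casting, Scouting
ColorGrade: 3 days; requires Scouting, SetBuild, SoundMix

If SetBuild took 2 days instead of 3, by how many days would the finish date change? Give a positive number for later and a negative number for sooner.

0

Baseline: Casting→VFX = 2+16 = 18 → 18 days.
SetBuild is off the critical path — its longest chain is 12 days, giving 6 of slack.
That remains the longest chain; total 18 days.
Change in finish: 18 − 18 = +0 days.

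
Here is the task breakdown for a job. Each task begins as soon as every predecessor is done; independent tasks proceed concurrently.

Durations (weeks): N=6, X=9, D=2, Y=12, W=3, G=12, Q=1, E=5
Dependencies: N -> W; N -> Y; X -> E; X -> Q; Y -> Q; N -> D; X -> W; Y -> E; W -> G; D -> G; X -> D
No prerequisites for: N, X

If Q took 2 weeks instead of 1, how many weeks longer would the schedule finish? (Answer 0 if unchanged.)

0

The binding path is X→W→G = 9+3+12 = 24; finish at 24 weeks.
Q is off the critical path — its longest chain is 19 weeks, giving 5 of slack.
No other chain overtakes it, so the finish is 24 weeks.
Change in finish: 24 − 24 = +0 weeks.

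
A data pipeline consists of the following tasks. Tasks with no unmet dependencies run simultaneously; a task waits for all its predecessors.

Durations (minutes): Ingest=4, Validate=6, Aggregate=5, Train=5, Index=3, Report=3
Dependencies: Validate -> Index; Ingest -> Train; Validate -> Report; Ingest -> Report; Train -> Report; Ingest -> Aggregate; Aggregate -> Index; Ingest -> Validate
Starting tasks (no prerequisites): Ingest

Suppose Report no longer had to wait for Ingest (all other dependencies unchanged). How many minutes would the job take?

With the dependency in place, Ingest→Validate→Index = 4+6+3 = 13 sets the finish at 13 minutes.
Dropping Ingest→Report doesn't change Report's earliest start (10); another predecessor still binds.
The longest chain is now Ingest→Validate→Index = 4+6+3 = 13, so the job takes 13 minutes.

13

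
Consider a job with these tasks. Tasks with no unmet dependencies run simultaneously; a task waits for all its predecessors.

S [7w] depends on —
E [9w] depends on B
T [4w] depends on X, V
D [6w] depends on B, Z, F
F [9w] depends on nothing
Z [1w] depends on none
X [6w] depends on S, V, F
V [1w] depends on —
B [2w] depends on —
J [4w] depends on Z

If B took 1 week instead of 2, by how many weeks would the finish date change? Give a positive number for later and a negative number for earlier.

Critical path before the change: F→X→T = 9+6+4 = 19 giving 19 weeks.
B has 8 weeks of float (longest path through it is 11).
That remains the longest chain; total 19 weeks.
Change in finish: 19 − 19 = +0 weeks.

0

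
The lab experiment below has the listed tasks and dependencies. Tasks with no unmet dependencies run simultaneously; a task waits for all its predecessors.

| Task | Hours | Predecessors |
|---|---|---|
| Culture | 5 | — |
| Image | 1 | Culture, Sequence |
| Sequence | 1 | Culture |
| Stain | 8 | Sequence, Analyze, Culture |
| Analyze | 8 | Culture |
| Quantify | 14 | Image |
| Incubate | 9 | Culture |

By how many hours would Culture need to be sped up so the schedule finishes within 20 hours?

1

Current finish: 21 hours; target: 20.
Culture is on every critical path, so each hour cut from Culture cuts the finish by one (this holds down to a finish of 17).
Need 21 − 20 = 1 hour off Culture → Culture becomes 4 hours, finish becomes 20.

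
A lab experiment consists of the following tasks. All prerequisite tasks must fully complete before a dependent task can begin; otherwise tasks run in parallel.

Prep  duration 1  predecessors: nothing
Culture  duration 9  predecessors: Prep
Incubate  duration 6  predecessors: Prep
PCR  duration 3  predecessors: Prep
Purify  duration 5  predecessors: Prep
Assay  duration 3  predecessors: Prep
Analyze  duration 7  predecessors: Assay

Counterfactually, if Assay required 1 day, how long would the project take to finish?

10

Critical path before the change: Prep→Assay→Analyze = 1+3+7 = 11 giving 11 days.
Assay is on the critical path; changing it to 1 makes that path 9 days.
Now Prep→Culture = 1+9 = 10 is longest, so the finish becomes 10 days.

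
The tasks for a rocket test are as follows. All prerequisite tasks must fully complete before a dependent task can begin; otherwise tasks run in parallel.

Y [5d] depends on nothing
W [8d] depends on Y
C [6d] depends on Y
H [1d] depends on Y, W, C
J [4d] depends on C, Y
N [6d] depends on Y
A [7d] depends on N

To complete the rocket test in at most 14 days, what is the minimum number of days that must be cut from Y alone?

Current finish: 18 days; target: 14.
Y is on every critical path, so each day cut from Y cuts the finish by one (this holds down to a finish of 14).
Need 18 − 14 = 4 days off Y → Y becomes 1 day, finish becomes 14.

4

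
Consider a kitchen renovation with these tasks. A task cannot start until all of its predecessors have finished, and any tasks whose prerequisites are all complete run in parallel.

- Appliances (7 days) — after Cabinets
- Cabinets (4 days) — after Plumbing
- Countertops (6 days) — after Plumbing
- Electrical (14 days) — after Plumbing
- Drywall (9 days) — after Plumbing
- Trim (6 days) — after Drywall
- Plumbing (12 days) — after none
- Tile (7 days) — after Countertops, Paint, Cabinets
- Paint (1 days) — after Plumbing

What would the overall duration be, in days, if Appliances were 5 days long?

The binding path is Plumbing→Drywall→Trim = 12+9+6 = 27; finish at 27 days.
The longest path through Appliances is only 23 days, so Appliances has float 4.
That remains the longest chain; total 27 days.

27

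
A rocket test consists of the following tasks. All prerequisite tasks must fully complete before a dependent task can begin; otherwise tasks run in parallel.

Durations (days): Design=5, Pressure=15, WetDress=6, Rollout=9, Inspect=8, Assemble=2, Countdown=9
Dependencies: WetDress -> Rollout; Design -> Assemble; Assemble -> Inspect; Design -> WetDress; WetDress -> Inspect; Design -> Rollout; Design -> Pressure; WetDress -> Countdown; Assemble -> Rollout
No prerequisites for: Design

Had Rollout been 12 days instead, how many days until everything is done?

23

Baseline: Design→WetDress→Rollout = 5+6+9 = 20 → 20 days.
Rollout is on the critical path; changing it to 12 makes that path 23 days.
That remains the longest chain; total 23 days.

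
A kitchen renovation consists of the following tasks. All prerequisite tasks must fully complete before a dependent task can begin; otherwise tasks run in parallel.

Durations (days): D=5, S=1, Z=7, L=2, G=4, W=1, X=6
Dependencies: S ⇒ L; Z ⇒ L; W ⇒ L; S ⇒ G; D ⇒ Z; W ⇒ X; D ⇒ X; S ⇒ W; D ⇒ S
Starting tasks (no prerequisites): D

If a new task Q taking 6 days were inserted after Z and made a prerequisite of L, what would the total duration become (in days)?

20

Originally the project takes 14 days.
With Q inserted, L now waits for max(W, S, Z, Q).
New critical path: D→Z→Q→L = 5+7+6+2 = 20 ⇒ 20 days.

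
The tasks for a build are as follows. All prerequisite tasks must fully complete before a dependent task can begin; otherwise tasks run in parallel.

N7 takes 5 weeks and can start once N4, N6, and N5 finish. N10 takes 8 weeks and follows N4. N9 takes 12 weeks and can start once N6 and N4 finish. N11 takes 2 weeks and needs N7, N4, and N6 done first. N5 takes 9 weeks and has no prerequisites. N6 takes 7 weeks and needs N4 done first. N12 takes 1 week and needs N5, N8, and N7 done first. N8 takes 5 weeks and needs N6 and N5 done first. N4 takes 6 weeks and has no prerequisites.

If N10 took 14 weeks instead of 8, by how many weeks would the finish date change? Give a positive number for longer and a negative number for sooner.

0

Actual critical path: N4→N6→N9 = 6+7+12 = 25 ⇒ 25 weeks.
The longest path through N10 is only 14 weeks, so N10 has float 11.
No other chain overtakes it, so the finish is 25 weeks.
Change in finish: 25 − 25 = +0 weeks.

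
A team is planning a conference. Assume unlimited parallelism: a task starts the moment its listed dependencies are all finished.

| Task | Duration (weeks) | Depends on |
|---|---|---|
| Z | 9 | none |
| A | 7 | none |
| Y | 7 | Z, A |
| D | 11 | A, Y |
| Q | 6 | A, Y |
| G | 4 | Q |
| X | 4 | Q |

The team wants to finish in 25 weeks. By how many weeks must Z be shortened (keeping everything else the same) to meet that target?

2

Current finish: 27 weeks; target: 25.
Z is on every critical path, so each week cut from Z cuts the finish by one (this holds down to a finish of 25).
Need 27 − 25 = 2 weeks off Z → Z becomes 7 weeks, finish becomes 25.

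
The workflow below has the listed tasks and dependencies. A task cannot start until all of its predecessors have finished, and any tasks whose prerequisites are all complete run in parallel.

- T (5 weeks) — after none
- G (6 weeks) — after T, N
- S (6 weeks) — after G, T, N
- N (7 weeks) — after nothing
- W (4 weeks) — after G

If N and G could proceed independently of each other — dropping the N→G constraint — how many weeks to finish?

17

Original critical path: N→G→S = 7+6+6 = 19 ⇒ 19 weeks.
Without N→G, G's earliest start moves from 7 to 5.
New critical path: T→G→S = 5+6+6 = 17 ⇒ 17 weeks.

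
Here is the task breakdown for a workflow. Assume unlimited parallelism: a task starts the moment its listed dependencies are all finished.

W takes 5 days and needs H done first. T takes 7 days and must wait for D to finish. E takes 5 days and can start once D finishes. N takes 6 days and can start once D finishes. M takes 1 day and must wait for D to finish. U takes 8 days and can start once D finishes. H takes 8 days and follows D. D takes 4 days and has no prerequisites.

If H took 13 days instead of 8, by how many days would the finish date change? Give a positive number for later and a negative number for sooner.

As given, the longest chain is D→H→W = 4+8+5 = 17, so the finish is 17 days.
H lies on that path, so at 13 days the path becomes 22 days.
The critical path is still D→H→W; finish is now 22 days.
Change in finish: 22 − 17 = +5 days.

5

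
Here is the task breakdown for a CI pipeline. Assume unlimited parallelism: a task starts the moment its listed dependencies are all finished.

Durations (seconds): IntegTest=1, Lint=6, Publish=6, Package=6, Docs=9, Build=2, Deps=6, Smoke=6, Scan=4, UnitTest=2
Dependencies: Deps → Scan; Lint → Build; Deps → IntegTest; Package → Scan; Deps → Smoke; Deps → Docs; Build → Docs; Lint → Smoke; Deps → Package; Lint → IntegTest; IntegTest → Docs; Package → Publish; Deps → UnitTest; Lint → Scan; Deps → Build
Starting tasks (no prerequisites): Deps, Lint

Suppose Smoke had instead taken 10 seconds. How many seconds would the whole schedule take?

18

The binding path is Deps→Package→Publish = 6+6+6 = 18; finish at 18 seconds.
Smoke is off the critical path — its longest chain is 12 seconds, giving 6 of slack.
No other chain overtakes it, so the finish is 18 seconds.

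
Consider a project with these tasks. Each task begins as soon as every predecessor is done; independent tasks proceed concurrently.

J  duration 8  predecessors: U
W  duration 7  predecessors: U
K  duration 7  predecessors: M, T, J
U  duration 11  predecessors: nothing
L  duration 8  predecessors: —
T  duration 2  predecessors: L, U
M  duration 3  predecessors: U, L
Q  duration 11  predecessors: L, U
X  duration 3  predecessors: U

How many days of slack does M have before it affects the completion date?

The longest chain is U→J→K = 11+8+7 = 26; overall finish 26 days.
M finishes as early as 14 and must finish by 19.
Slack of M = 16 − 11 = 5 days.

5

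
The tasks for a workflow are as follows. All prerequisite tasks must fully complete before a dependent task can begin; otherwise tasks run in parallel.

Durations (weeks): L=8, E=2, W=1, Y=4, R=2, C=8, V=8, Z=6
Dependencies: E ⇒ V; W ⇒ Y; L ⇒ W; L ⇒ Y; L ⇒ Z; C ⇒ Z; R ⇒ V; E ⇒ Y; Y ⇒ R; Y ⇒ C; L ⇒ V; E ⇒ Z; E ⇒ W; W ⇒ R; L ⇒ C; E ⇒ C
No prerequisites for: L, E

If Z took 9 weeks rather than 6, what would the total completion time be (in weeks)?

Critical path before the change: L→W→Y→C→Z = 8+1+4+8+6 = 27 giving 27 weeks.
Z lies on that path, so at 9 weeks the path becomes 30 weeks.
No other chain overtakes it, so the finish is 30 weeks.

30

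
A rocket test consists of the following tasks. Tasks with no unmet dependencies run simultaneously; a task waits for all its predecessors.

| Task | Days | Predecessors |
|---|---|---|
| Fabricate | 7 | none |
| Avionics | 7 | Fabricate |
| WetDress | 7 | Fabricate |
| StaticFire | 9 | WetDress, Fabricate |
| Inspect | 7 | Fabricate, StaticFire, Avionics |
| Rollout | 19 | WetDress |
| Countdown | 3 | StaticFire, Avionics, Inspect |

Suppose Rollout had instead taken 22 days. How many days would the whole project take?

36

As given, the longest chain is Fabricate→WetDress→Rollout = 7+7+19 = 33, so the finish is 33 days.
Rollout is on the critical path; changing it to 22 makes that path 36 days.
That remains the longest chain; total 36 days.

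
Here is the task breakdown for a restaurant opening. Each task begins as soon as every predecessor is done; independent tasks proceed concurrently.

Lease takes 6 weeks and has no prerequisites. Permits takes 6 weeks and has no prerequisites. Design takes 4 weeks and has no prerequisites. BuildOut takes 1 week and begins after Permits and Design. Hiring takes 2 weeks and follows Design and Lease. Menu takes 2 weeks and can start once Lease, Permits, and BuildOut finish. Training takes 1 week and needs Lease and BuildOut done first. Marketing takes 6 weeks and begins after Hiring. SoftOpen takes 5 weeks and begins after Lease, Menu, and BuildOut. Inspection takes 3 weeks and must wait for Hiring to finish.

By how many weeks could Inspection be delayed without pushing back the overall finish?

Critical path: Lease→Hiring→Marketing = 6+2+6 = 14, so the finish is 14 weeks.
Inspection finishes as early as 11 and must finish by 14.
Slack of Inspection = 11 − 8 = 3 weeks.

3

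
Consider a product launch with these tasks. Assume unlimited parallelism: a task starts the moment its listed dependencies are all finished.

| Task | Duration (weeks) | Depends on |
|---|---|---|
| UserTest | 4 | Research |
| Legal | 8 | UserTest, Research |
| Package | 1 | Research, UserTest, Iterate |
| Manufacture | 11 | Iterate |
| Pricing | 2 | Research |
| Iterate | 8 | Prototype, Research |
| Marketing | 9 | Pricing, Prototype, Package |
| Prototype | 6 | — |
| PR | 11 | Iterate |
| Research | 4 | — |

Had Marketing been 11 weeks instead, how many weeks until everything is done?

As given, the longest chain is Prototype→Iterate→Manufacture = 6+8+11 = 25, so the finish is 25 weeks.
The longest path through Marketing is only 24 weeks, so Marketing has float 1.
Now Prototype→Iterate→Package→Marketing = 6+8+1+11 = 26 is longest, so the finish becomes 26 weeks.

26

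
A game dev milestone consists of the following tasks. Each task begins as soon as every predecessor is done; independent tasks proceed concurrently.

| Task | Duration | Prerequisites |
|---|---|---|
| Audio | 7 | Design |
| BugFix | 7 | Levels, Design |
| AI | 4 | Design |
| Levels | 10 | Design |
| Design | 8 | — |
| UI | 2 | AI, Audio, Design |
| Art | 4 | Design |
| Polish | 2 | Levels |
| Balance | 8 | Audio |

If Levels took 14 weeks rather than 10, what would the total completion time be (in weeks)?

Critical path before the change: Design→Levels→BugFix = 8+10+7 = 25 giving 25 weeks.
Levels lies on that path, so at 14 weeks the path becomes 29 weeks.
The critical path is still Design→Levels→BugFix; finish is now 29 weeks.

29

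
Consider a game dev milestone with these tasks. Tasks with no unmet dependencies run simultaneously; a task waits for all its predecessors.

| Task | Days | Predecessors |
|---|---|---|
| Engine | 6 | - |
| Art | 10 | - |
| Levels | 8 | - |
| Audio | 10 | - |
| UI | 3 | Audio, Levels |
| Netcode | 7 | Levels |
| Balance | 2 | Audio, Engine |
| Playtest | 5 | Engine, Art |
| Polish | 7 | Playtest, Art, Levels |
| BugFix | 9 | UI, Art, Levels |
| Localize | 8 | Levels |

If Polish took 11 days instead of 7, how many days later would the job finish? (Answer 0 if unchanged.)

The binding path is Art→Playtest→Polish = 10+5+7 = 22; finish at 22 days.
Polish is on the critical path; changing it to 11 makes that path 26 days.
That remains the longest chain; total 26 days.
Change in finish: 26 − 22 = +4 days.

4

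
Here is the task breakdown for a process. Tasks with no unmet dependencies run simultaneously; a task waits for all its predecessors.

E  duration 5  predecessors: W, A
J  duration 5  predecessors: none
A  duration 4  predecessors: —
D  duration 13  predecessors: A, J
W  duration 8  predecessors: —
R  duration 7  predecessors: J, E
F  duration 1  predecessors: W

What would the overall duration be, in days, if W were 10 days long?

22

Critical path before the change: W→E→R = 8+5+7 = 20 giving 20 days.
W lies on that path, so at 10 days the path becomes 22 days.
That remains the longest chain; total 22 days.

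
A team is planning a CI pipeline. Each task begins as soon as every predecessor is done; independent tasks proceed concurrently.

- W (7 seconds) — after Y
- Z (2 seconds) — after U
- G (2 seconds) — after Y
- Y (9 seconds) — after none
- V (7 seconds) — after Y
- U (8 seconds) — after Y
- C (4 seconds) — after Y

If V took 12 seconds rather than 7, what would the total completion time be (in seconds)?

Critical path before the change: Y→U→Z = 9+8+2 = 19 giving 19 seconds.
V has 3 seconds of float (longest path through it is 16).
Now Y→V = 9+12 = 21 is longest, so the finish becomes 21 seconds.

21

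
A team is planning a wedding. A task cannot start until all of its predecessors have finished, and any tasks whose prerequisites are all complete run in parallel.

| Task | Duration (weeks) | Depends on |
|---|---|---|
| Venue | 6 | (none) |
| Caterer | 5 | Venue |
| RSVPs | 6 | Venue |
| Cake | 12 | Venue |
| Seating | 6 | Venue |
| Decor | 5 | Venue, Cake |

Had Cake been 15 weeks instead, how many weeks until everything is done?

26

Critical path before the change: Venue→Cake→Decor = 6+12+5 = 23 giving 23 weeks.
Since Cake is critical, the +3 change carries straight to that chain (now 26 weeks).
That remains the longest chain; total 26 weeks.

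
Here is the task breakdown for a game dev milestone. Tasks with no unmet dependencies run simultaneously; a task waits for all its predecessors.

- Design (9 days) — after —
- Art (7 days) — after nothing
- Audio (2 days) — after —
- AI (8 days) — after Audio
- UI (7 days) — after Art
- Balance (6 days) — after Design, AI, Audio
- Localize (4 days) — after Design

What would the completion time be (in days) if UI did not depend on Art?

16

Before: longest chain Audio→AI→Balance = 2+8+6 = 16, finish 16.
Without Art→UI, UI's earliest start moves from 7 to 0.
The longest chain is now Audio→AI→Balance = 2+8+6 = 16, so the game dev milestone takes 16 days.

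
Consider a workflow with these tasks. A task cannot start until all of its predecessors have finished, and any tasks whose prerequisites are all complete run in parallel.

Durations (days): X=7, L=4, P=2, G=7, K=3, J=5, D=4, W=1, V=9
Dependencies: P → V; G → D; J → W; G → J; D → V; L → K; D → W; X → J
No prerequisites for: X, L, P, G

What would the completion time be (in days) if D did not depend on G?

With the dependency in place, G→D→V = 7+4+9 = 20 sets the finish at 20 days.
Without G→D, D's earliest start moves from 7 to 0.
After: X→J→W = 7+5+1 = 13 → 13 days.

13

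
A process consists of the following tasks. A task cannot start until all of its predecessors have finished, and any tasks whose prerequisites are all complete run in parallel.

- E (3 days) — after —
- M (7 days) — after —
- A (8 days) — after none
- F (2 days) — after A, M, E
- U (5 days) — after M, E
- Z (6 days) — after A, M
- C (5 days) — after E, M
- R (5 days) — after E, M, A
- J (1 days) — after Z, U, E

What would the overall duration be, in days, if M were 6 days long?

15

The binding path is A→Z→J = 8+6+1 = 15; finish at 15 days.
The longest path through M is only 14 days, so M has float 1.
No other chain overtakes it, so the finish is 15 days.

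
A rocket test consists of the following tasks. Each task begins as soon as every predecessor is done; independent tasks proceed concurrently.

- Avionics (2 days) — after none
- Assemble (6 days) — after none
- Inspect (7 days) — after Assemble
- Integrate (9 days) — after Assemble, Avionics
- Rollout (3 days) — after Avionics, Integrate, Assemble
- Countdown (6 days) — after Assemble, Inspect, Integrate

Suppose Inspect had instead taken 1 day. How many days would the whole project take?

21

Critical path before the change: Assemble→Integrate→Countdown = 6+9+6 = 21 giving 21 days.
Inspect has 2 days of float (longest path through it is 19).
The critical path is still Assemble→Integrate→Countdown; finish is now 21 days.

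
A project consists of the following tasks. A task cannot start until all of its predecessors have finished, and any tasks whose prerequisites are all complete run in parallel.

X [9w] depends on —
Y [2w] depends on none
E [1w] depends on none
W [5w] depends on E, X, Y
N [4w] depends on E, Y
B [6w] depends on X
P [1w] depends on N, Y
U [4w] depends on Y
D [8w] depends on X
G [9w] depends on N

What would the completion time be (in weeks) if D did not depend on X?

Before: longest chain X→D = 9+8 = 17, finish 17.
Without X→D, D's earliest start moves from 9 to 0.
The longest chain is now X→B = 9+6 = 15, so the schedule takes 15 weeks.

15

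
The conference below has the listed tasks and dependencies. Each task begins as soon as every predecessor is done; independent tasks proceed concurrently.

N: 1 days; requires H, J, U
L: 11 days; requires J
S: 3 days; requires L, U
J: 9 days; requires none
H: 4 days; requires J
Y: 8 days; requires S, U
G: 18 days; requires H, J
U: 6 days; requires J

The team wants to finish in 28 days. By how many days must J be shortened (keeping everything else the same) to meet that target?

3

Current finish: 31 days; target: 28.
J is on every critical path, so each day cut from J cuts the finish by one (this holds down to a finish of 23).
Need 31 − 28 = 3 days off J → J becomes 6 days, finish becomes 28.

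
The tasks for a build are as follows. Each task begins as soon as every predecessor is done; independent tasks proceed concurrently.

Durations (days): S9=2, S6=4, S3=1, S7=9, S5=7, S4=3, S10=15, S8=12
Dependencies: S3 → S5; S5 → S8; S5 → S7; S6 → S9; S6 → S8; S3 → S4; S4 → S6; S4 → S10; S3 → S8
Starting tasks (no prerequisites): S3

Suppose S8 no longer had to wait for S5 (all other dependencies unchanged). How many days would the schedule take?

Original critical path: S3→S4→S6→S8 = 1+3+4+12 = 20 ⇒ 20 days.
Dropping S5→S8 doesn't change S8's earliest start (8); another predecessor still binds.
The longest chain is now S3→S4→S6→S8 = 1+3+4+12 = 20, so the schedule takes 20 days.

20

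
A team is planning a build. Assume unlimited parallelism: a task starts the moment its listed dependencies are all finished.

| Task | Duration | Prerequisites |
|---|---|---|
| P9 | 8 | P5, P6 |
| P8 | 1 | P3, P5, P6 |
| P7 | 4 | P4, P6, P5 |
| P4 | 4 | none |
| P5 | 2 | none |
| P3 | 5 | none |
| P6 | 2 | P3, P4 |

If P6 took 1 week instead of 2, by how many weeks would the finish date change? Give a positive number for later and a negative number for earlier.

Actual critical path: P3→P6→P9 = 5+2+8 = 15 ⇒ 15 weeks.
P6 is on the critical path; changing it to 1 makes that path 14 weeks.
That remains the longest chain; total 14 weeks.
Change in finish: 14 − 15 = -1 weeks.

-1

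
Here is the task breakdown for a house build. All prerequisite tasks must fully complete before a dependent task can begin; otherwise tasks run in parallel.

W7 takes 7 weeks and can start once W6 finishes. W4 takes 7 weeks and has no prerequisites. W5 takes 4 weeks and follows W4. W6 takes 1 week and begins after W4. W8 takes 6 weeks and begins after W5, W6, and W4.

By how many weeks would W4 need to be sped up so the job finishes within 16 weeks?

1

Current finish: 17 weeks; target: 16.
W4 is on every critical path, so each week cut from W4 cuts the finish by one (this holds down to a finish of 11).
Need 17 − 16 = 1 week off W4 → W4 becomes 6 weeks, finish becomes 16.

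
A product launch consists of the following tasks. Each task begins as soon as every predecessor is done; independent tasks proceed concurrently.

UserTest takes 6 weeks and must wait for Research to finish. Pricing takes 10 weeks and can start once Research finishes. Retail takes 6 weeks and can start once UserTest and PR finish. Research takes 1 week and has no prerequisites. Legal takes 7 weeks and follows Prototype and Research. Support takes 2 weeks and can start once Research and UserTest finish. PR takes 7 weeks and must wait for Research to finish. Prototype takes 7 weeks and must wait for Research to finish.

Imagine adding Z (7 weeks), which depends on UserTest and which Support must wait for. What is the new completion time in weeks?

Originally the job takes 15 weeks.
With Z inserted, Support now waits for max(Research, UserTest, Z).
New critical path: Research→UserTest→Z→Support = 1+6+7+2 = 16 ⇒ 16 weeks.

16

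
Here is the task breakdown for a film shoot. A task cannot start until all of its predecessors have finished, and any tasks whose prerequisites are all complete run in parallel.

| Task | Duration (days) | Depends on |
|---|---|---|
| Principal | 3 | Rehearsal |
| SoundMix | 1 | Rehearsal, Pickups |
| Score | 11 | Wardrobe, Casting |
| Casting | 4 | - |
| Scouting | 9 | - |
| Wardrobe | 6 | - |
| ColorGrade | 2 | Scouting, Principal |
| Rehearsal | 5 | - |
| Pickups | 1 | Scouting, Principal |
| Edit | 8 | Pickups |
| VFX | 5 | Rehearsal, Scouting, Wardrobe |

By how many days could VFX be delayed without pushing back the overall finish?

4

Critical path: Scouting→Pickups→Edit = 9+1+8 = 18, so the finish is 18 days.
The longest chain containing VFX totals 14 days.
Slack of VFX = 13 − 9 = 4 days.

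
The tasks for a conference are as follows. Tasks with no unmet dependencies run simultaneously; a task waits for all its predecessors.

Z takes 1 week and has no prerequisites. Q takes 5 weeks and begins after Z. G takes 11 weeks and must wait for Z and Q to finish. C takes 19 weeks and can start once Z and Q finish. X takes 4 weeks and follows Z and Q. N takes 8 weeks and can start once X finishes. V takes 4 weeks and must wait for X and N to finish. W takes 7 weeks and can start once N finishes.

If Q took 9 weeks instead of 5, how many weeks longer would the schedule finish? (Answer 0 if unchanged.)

Baseline: Z→Q→C = 1+5+19 = 25 → 25 weeks.
Since Q is critical, the +4 change carries straight to that chain (now 29 weeks).
No other chain overtakes it, so the finish is 29 weeks.
Change in finish: 29 − 25 = +4 weeks.

4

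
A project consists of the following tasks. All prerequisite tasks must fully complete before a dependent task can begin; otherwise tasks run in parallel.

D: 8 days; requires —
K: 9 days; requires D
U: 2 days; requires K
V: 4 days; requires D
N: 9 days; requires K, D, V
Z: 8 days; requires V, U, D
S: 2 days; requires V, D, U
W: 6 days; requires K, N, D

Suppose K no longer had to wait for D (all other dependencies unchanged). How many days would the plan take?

Before: longest chain D→K→N→W = 8+9+9+6 = 32, finish 32.
Without D→K, K's earliest start moves from 8 to 0.
New critical path: D→V→N→W = 8+4+9+6 = 27 ⇒ 27 days.

27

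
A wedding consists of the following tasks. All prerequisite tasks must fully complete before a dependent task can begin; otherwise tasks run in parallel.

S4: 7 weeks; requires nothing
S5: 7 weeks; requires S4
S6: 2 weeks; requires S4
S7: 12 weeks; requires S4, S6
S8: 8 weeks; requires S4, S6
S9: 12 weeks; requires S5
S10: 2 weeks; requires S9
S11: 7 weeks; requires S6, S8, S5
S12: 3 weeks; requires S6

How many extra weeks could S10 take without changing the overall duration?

The longest chain is S4→S5→S9→S10 = 7+7+12+2 = 28; overall finish 28 weeks.
S10 finishes as early as 28 and must finish by 28.
So S10 can slip 28 − 28 = 0 weeks.

0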